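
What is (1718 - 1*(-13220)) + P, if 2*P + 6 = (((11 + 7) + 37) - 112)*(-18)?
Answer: 15448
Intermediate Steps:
P = 510 (P = -3 + ((((11 + 7) + 37) - 112)*(-18))/2 = -3 + (((18 + 37) - 112)*(-18))/2 = -3 + ((55 - 112)*(-18))/2 = -3 + (-57*(-18))/2 = -3 + (½)*1026 = -3 + 513 = 510)
(1718 - 1*(-13220)) + P = (1718 - 1*(-13220)) + 510 = (1718 + 13220) + 510 = 14938 + 510 = 15448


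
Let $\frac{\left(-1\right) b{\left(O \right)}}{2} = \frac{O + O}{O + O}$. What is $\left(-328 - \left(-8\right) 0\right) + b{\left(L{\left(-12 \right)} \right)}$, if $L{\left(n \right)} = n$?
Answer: $-330$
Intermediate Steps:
$b{\left(O \right)} = -2$ ($b{\left(O \right)} = - 2 \frac{O + O}{O + O} = - 2 \frac{2 O}{2 O} = - 2 \cdot 2 O \frac{1}{2 O} = \left(-2\right) 1 = -2$)
$\left(-328 - \left(-8\right) 0\right) + b{\left(L{\left(-12 \right)} \right)} = \left(-328 - \left(-8\right) 0\right) - 2 = \left(-328 - 0\right) - 2 = \left(-328 + 0\right) - 2 = -328 - 2 = -330$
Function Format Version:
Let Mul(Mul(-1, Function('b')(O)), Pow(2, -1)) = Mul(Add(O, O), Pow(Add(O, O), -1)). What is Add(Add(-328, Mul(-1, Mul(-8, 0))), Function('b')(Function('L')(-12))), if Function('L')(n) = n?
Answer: -330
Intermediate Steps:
Function('b')(O) = -2 (Function('b')(O) = Mul(-2, Mul(Add(O, O), Pow(Add(O, O), -1))) = Mul(-2, Mul(Mul(2, O), Pow(Mul(2, O), -1))) = Mul(-2, Mul(Mul(2, O), Mul(Rational(1, 2), Pow(O, -1)))) = Mul(-2, 1) = -2)
Add(Add(-328, Mul(-1, Mul(-8, 0))), Function('b')(Function('L')(-12))) = Add(Add(-328, Mul(-1, Mul(-8, 0))), -2) = Add(Add(-328, Mul(-1, 0)), -2) = Add(Add(-328, 0), -2) = Add(-328, -2) = -330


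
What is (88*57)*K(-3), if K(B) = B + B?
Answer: -30096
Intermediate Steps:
K(B) = 2*B
(88*57)*K(-3) = (88*57)*(2*(-3)) = 5016*(-6) = -30096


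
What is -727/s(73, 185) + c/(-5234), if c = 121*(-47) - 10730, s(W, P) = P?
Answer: -767973/968290 ≈ -0.79312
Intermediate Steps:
c = -16417 (c = -5687 - 10730 = -16417)
-727/s(73, 185) + c/(-5234) = -727/185 - 16417/(-5234) = -727*1/185 - 16417*(-1/5234) = -727/185 + 16417/5234 = -767973/968290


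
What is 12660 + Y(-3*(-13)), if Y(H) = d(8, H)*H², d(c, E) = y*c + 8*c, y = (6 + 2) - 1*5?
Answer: 146508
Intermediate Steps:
y = 3 (y = 8 - 5 = 3)
d(c, E) = 11*c (d(c, E) = 3*c + 8*c = 11*c)
Y(H) = 88*H² (Y(H) = (11*8)*H² = 88*H²)
12660 + Y(-3*(-13)) = 12660 + 88*(-3*(-13))² = 12660 + 88*39² = 12660 + 88*1521 = 12660 + 133848 = 146508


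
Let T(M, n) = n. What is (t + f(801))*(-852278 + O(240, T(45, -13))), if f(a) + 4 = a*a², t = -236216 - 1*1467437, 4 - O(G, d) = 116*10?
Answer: -437144891566896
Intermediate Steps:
O(G, d) = -1156 (O(G, d) = 4 - 116*10 = 4 - 1*1160 = 4 - 1160 = -1156)
t = -1703653 (t = -236216 - 1467437 = -1703653)
f(a) = -4 + a³ (f(a) = -4 + a*a² = -4 + a³)
(t + f(801))*(-852278 + O(240, T(45, -13))) = (-1703653 + (-4 + 801³))*(-852278 - 1156) = (-1703653 + (-4 + 513922401))*(-853434) = (-1703653 + 513922397)*(-853434) = 512218744*(-853434) = -437144891566896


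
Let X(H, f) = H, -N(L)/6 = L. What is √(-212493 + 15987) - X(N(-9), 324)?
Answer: -54 + 9*I*√2426 ≈ -54.0 + 443.29*I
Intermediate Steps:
N(L) = -6*L
√(-212493 + 15987) - X(N(-9), 324) = √(-212493 + 15987) - (-6)*(-9) = √(-196506) - 1*54 = 9*I*√2426 - 54 = -54 + 9*I*√2426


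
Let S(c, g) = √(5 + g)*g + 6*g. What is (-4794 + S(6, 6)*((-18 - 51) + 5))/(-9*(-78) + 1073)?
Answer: -7098/1775 - 384*√11/1775 ≈ -4.7164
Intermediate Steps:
S(c, g) = 6*g + g*√(5 + g) (S(c, g) = g*√(5 + g) + 6*g = 6*g + g*√(5 + g))
(-4794 + S(6, 6)*((-18 - 51) + 5))/(-9*(-78) + 1073) = (-4794 + (6*(6 + √(5 + 6)))*((-18 - 51) + 5))/(-9*(-78) + 1073) = (-4794 + (6*(6 + √11))*(-69 + 5))/(702 + 1073) = (-4794 + (36 + 6*√11)*(-64))/1775 = (-4794 + (-2304 - 384*√11))*(1/1775) = (-7098 - 384*√11)*(1/1775) = -7098/1775 - 384*√11/1775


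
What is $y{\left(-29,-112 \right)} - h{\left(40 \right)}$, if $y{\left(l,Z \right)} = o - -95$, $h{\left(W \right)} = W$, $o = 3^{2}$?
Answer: $64$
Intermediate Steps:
$o = 9$
$y{\left(l,Z \right)} = 104$ ($y{\left(l,Z \right)} = 9 - -95 = 9 + 95 = 104$)
$y{\left(-29,-112 \right)} - h{\left(40 \right)} = 104 - 40 = 64$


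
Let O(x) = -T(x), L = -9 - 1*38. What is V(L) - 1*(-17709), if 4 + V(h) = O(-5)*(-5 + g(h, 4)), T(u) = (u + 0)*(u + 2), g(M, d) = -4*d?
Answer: 18020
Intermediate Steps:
L = -47 (L = -9 - 38 = -47)
T(u) = u*(2 + u)
O(x) = -x*(2 + x)
V(h) = 311 (V(h) = -4 + (-1*(-5)*(2 - 5))*(-5 - 4*4) = -4 + (-1*(-5)*(-3))*(-5 - 16) = -4 - 15*(-21) = -4 + 315 = 311)
V(L) - 1*(-17709) = 311 - 1*(-17709) = 311 + 17709 = 18020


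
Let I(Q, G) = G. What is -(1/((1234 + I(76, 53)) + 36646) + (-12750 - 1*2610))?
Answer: 582650879/37933 ≈ 15360.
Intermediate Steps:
-(1/((1234 + I(76, 53)) + 36646) + (-12750 - 1*2610)) = -(1/((1234 + 53) + 36646) + (-12750 - 1*2610)) = -(1/(1287 + 36646) + (-12750 - 2610)) = -(1/37933 - 15360) = -1*(-582650879/37933) = 582650879/37933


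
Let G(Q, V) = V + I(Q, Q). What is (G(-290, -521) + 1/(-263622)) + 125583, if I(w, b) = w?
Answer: 32892644183/263622 ≈ 1.2477e+5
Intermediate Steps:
G(Q, V) = Q + V (G(Q, V) = V + Q = Q + V)
(G(-290, -521) + 1/(-263622)) + 125583 = ((-290 - 521) + 1/(-263622)) + 125583 = (-811 - 1/263622) + 125583 = -213797443/263622 + 125583 = 32892644183/263622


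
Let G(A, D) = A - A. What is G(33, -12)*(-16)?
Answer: 0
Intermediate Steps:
G(A, D) = 0
G(33, -12)*(-16) = 0*(-16) = 0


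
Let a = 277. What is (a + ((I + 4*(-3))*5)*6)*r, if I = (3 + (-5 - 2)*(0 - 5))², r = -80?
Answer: -3458960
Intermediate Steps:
I = 1444 (I = (3 - 7*(-5))² = (3 + 35)² = 38² = 1444)
(a + ((I + 4*(-3))*5)*6)*r = (277 + ((1444 + 4*(-3))*5)*6)*(-80) = (277 + ((1444 - 12)*5)*6)*(-80) = (277 + (1432*5)*6)*(-80) = (277 + 7160*6)*(-80) = (277 + 42960)*(-80) = 43237*(-80) = -3458960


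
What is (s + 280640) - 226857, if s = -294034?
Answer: -240251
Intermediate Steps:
(s + 280640) - 226857 = (-294034 + 280640) - 226857 = -13394 - 226857 = -240251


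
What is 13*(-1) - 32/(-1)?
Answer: 19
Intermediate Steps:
13*(-1) - 32/(-1) = -13 - 32*(-1) = -13 + 32 = 19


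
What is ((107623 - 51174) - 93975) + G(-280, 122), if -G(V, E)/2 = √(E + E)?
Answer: -37526 - 4*√61 ≈ -37557.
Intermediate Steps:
G(V, E) = -2*√2*√E (G(V, E) = -2*√(E + E) = -2*√2*√E)
((107623 - 51174) - 93975) + G(-280, 122) = ((107623 - 51174) - 93975) - 2*√2*√122 = (56449 - 93975) - 4*√61 = -37526 - 4*√61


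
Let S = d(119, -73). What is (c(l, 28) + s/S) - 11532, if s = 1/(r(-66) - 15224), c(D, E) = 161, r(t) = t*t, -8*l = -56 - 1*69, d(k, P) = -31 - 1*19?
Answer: -6179001399/543400 ≈ -11371.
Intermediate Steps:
d(k, P) = -50 (d(k, P) = -31 - 19 = -50)
S = -50
l = 125/8 (l = -(-56 - 1*69)/8 = -(-56 - 69)/8 = -1/8*(-125) = 125/8 ≈ 15.625)
r(t) = t**2
s = -1/10868 (s = 1/((-66)**2 - 15224) = 1/(4356 - 15224) = 1/(-10868) = -1/10868 ≈ -9.2013e-5)
(c(l, 28) + s/S) - 11532 = (161 - 1/10868/(-50)) - 11532 = (161 - 1/10868*(-1/50)) - 11532 = (161 + 1/543400) - 11532 = 87487401/543400 - 11532 = -6179001399/543400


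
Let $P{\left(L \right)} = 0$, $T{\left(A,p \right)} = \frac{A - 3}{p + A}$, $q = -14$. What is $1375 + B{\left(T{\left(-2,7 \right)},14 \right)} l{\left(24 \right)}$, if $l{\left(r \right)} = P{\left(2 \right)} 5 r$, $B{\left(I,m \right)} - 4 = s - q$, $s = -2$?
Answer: $1375$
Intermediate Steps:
$T{\left(A,p \right)} = \frac{-3 + A}{A + p}$
$B{\left(I,m \right)} = 16$ ($B{\left(I,m \right)} = 4 - -12 = 4 + \left(-2 + 14\right) = 4 + 12 = 16$)
$l{\left(r \right)} = 0$ ($l{\left(r \right)} = 0 \cdot 5 r = 0 r = 0$)
$1375 + B{\left(T{\left(-2,7 \right)},14 \right)} l{\left(24 \right)} = 1375 + 16 \cdot 0 = 1375 + 0 = 1375$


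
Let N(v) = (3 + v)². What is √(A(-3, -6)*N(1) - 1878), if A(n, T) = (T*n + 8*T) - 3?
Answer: I*√2406 ≈ 49.051*I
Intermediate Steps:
A(n, T) = -3 + 8*T + T*n (A(n, T) = (8*T + T*n) - 3 = -3 + 8*T + T*n)
√(A(-3, -6)*N(1) - 1878) = √((-3 + 8*(-6) - 6*(-3))*(3 + 1)² - 1878) = √((-3 - 48 + 18)*4² - 1878) = √(-33*16 - 1878) = √(-528 - 1878) = √(-2406) = I*√2406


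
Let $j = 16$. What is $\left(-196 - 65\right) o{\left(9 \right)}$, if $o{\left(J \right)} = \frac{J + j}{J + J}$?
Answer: $- \frac{725}{2} \approx -362.5$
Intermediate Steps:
$o{\left(J \right)} = \frac{16 + J}{2 J}$ ($o{\left(J \right)} = \frac{J + 16}{J + J} = \frac{16 + J}{2 J}$)
$\left(-196 - 65\right) o{\left(9 \right)} = \left(-196 - 65\right) \frac{16 + 9}{2 \cdot 9} = \left(-196 - 65\right) \frac{1}{2} \cdot \frac{1}{9} \cdot 25 = \left(-261\right) \frac{25}{18} = - \frac{725}{2}$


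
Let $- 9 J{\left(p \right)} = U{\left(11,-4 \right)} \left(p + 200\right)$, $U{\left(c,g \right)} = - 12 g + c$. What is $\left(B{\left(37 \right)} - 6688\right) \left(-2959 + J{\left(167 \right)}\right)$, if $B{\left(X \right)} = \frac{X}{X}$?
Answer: $35875012$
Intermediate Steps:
$B{\left(X \right)} = 1$
$U{\left(c,g \right)} = c - 12 g$
$J{\left(p \right)} = - \frac{11800}{9} - \frac{59 p}{9}$ ($J{\left(p \right)} = - \frac{\left(11 - -48\right) \left(p + 200\right)}{9} = - \frac{\left(11 + 48\right) \left(200 + p\right)}{9} = - \frac{59 \left(200 + p\right)}{9} = - \frac{11800 + 59 p}{9} = - \frac{11800}{9} - \frac{59 p}{9}$)
$\left(B{\left(37 \right)} - 6688\right) \left(-2959 + J{\left(167 \right)}\right) = \left(1 - 6688\right) \left(-2959 - \frac{21653}{9}\right) = - 6687 \left(-2959 - \frac{21653}{9}\right) = \left(-6687\right) \left(- \frac{48284}{9}\right) = 35875012$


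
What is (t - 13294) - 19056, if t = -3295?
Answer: -35645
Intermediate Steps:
(t - 13294) - 19056 = (-3295 - 13294) - 19056 = -16589 - 19056 = -35645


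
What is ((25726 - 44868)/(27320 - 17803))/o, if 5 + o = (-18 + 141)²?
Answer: -9571/71967554 ≈ -0.00013299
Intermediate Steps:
o = 15124 (o = -5 + (-18 + 141)² = -5 + 123² = -5 + 15129 = 15124)
((25726 - 44868)/(27320 - 17803))/o = ((25726 - 44868)/(27320 - 17803))/15124 = -19142/9517*(1/15124) = -19142*1/9517*(1/15124) = -19142/9517*1/15124 = -9571/71967554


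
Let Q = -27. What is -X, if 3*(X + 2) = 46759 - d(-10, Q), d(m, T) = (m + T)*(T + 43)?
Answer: -47345/3 ≈ -15782.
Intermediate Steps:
d(m, T) = (43 + T)*(T + m) (d(m, T) = (T + m)*(43 + T) = (43 + T)*(T + m))
X = 47345/3 (X = -2 + (46759 - ((-27)² + 43*(-27) + 43*(-10) - 27*(-10)))/3 = -2 + (46759 - (729 - 1161 - 430 + 270))/3 = -2 + (46759 - 1*(-592))/3 = -2 + (46759 + 592)/3 = -2 + (⅓)*47351 = -2 + 47351/3 = 47345/3 ≈ 15782.)
-X = -1*47345/3 = -47345/3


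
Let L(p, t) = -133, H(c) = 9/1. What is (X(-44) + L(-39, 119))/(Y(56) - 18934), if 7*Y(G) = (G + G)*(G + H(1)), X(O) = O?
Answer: 177/17894 ≈ 0.0098916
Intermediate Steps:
H(c) = 9 (H(c) = 9*1 = 9)
Y(G) = 2*G*(9 + G)/7 (Y(G) = ((G + G)*(G + 9))/7 = ((2*G)*(9 + G))/7 = (2*G*(9 + G))/7 = 2*G*(9 + G)/7)
(X(-44) + L(-39, 119))/(Y(56) - 18934) = (-44 - 133)/((2/7)*56*(9 + 56) - 18934) = -177/((2/7)*56*65 - 18934) = -177/(1040 - 18934) = -177/(-17894) = -177*(-1/17894) = 177/17894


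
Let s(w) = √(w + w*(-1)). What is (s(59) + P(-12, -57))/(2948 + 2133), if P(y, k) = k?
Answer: -57/5081 ≈ -0.011218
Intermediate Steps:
s(w) = 0 (s(w) = √(w - w) = √0 = 0)
(s(59) + P(-12, -57))/(2948 + 2133) = (0 - 57)/(2948 + 2133) = -57/5081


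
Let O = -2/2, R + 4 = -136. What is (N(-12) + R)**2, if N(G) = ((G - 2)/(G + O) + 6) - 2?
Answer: 3076516/169 ≈ 18204.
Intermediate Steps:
R = -140 (R = -4 - 136 = -140)
O = -1 (O = -2*1/2 = -1)
N(G) = 4 + (-2 + G)/(-1 + G) (N(G) = ((G - 2)/(G - 1) + 6) - 2 = ((-2 + G)/(-1 + G) + 6) - 2 = (6 + (-2 + G)/(-1 + G)) - 2 = 4 + (-2 + G)/(-1 + G))
(N(-12) + R)**2 = ((-6 + 5*(-12))/(-1 - 12) - 140)**2 = ((-6 - 60)/(-13) - 140)**2 = (-1/13*(-66) - 140)**2 = (66/13 - 140)**2 = (-1754/13)**2 = 3076516/169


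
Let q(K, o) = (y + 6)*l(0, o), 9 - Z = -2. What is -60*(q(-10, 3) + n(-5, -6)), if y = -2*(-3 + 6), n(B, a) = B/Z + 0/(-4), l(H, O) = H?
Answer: 300/11 ≈ 27.273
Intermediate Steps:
Z = 11 (Z = 9 - 1*(-2) = 9 + 2 = 11)
n(B, a) = B/11 (n(B, a) = B/11 + 0/(-4) = B*(1/11) + 0*(-1/4) = B/11 + 0 = B/11)
y = -6 (y = -2*3 = -6)
q(K, o) = 0 (q(K, o) = (-6 + 6)*0 = 0*0 = 0)
-60*(q(-10, 3) + n(-5, -6)) = -60*(0 + (1/11)*(-5)) = -60*(0 - 5/11) = -60*(-5/11) = 300/11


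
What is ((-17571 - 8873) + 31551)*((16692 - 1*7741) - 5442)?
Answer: 17920463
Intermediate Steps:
((-17571 - 8873) + 31551)*((16692 - 1*7741) - 5442) = (-26444 + 31551)*((16692 - 7741) - 5442) = 5107*(8951 - 5442) = 5107*3509 = 17920463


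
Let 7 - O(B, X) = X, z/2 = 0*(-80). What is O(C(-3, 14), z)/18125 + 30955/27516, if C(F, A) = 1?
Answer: 561251987/498727500 ≈ 1.1254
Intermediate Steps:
z = 0 (z = 2*(0*(-80)) = 2*0 = 0)
O(B, X) = 7 - X
O(C(-3, 14), z)/18125 + 30955/27516 = (7 - 1*0)/18125 + 30955/27516 = (7 + 0)*(1/18125) + 30955*(1/27516) = 7*(1/18125) + 30955/27516 = 7/18125 + 30955/27516 = 561251987/498727500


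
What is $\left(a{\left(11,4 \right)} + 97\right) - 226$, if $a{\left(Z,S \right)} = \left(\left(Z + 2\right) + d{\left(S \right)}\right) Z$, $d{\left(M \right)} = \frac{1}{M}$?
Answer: $\frac{67}{4} \approx 16.75$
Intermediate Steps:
$a{\left(Z,S \right)} = Z \left(2 + Z + \frac{1}{S}\right)$ ($a{\left(Z,S \right)} = \left(\left(Z + 2\right) + \frac{1}{S}\right) Z = \left(\left(2 + Z\right) + \frac{1}{S}\right) Z = \left(2 + Z + \frac{1}{S}\right) Z = Z \left(2 + Z + \frac{1}{S}\right)$)
$\left(a{\left(11,4 \right)} + 97\right) - 226 = \left(\frac{11 \left(1 + 4 \left(2 + 11\right)\right)}{4} + 97\right) - 226 = \left(11 \cdot \frac{1}{4} \left(1 + 4 \cdot 13\right) + 97\right) - 226 = \left(11 \cdot \frac{1}{4} \left(1 + 52\right) + 97\right) - 226 = \left(11 \cdot \frac{1}{4} \cdot 53 + 97\right) - 226 = \left(\frac{583}{4} + 97\right) - 226 = \frac{971}{4} - 226 = \frac{67}{4}$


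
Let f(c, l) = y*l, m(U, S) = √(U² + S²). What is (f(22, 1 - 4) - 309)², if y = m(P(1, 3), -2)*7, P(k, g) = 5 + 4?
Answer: 132966 + 12978*√85 ≈ 2.5262e+5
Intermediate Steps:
P(k, g) = 9
m(U, S) = √(S² + U²)
y = 7*√85 (y = √((-2)² + 9²)*7 = √(4 + 81)*7 = √85*7 = 7*√85 ≈ 64.537)
f(c, l) = 7*l*√85 (f(c, l) = (7*√85)*l = 7*l*√85)
(f(22, 1 - 4) - 309)² = (7*(1 - 4)*√85 - 309)² = (7*(-3)*√85 - 309)² = (-21*√85 - 309)² = (-309 - 21*√85)²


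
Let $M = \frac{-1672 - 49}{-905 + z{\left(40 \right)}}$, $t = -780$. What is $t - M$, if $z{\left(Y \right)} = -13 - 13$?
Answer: $- \frac{727901}{931} \approx -781.85$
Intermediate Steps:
$z{\left(Y \right)} = -26$ ($z{\left(Y \right)} = -13 - 13 = -26$)
$M = \frac{1721}{931}$ ($M = \frac{-1672 - 49}{-905 - 26} = - \frac{1721}{-931} = \left(-1721\right) \left(- \frac{1}{931}\right) = \frac{1721}{931} \approx 1.8485$)
$t - M = -780 - \frac{1721}{931} = - \frac{727901}{931}$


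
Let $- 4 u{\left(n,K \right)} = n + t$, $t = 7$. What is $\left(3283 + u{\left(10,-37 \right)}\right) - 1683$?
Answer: $\frac{6383}{4} \approx 1595.8$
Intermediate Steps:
$u{\left(n,K \right)} = - \frac{7}{4} - \frac{n}{4}$ ($u{\left(n,K \right)} = - \frac{n + 7}{4} = - \frac{7 + n}{4} = - \frac{7}{4} - \frac{n}{4}$)
$\left(3283 + u{\left(10,-37 \right)}\right) - 1683 = \left(3283 - \frac{17}{4}\right) - 1683 = \frac{13115}{4} - 1683 = \frac{6383}{4}$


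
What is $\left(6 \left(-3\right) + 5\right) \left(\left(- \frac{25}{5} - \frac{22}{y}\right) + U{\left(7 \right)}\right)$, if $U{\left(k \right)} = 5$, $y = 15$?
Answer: $\frac{286}{15} \approx 19.067$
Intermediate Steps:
$\left(6 \left(-3\right) + 5\right) \left(\left(- \frac{25}{5} - \frac{22}{y}\right) + U{\left(7 \right)}\right) = \left(6 \left(-3\right) + 5\right) \left(\left(- \frac{25}{5} - \frac{22}{15}\right) + 5\right) = \left(-18 + 5\right) \left(\left(\left(-25\right) \frac{1}{5} - \frac{22}{15}\right) + 5\right) = - 13 \left(\left(-5 - \frac{22}{15}\right) + 5\right) = - 13 \left(- \frac{97}{15} + 5\right) = \left(-13\right) \left(- \frac{22}{15}\right) = \frac{286}{15}$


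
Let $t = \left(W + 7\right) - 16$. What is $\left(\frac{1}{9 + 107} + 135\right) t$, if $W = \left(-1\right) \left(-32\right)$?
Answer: $\frac{360203}{116} \approx 3105.2$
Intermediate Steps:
$W = 32$
$t = 23$ ($t = \left(32 + 7\right) - 16 = 39 - 16 = 23$)
$\left(\frac{1}{9 + 107} + 135\right) t = \left(\frac{1}{9 + 107} + 135\right) 23 = \left(\frac{1}{116} + 135\right) 23 = \frac{15661}{116} \cdot 23 = \frac{360203}{116}$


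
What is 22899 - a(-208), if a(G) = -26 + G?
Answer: 23133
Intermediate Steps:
22899 - a(-208) = 22899 - (-26 - 208) = 22899 - 1*(-234) = 22899 + 234 = 23133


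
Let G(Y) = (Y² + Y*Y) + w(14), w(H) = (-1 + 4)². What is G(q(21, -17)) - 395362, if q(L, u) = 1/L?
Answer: -174350671/441 ≈ -3.9535e+5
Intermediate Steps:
w(H) = 9 (w(H) = 3² = 9)
G(Y) = 9 + 2*Y² (G(Y) = (Y² + Y*Y) + 9 = (Y² + Y²) + 9 = 2*Y² + 9 = 9 + 2*Y²)
G(q(21, -17)) - 395362 = (9 + 2*(1/21)²) - 395362 = (9 + 2*(1/441)) - 395362 = (9 + 2/441) - 395362 = 3971/441 - 395362 = -174350671/441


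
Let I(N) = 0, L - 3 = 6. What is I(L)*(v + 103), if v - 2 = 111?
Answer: 0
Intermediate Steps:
L = 9 (L = 3 + 6 = 9)
v = 113 (v = 2 + 111 = 113)
I(L)*(v + 103) = 0*(113 + 103) = 0*216 = 0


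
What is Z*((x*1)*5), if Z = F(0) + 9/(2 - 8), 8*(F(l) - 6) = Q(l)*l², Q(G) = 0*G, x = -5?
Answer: -225/2 ≈ -112.50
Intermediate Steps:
Q(G) = 0
F(l) = 6 (F(l) = 6 + (0*l²)/8 = 6 + (⅛)*0 = 6 + 0 = 6)
Z = 9/2 (Z = 6 + 9/(2 - 8) = 6 + 9/(-6) = 6 - ⅙*9 = 6 - 3/2 = 9/2 ≈ 4.5000)
Z*((x*1)*5) = 9*(-5*1*5)/2 = 9*(-5*5)/2 = (9/2)*(-25) = -225/2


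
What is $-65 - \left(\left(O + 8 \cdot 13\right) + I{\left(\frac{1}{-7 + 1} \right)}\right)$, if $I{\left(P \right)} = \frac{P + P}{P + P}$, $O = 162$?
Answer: $-332$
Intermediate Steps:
$I{\left(P \right)} = 1$ ($I{\left(P \right)} = \frac{2 P}{2 P} = 2 P \frac{1}{2 P} = 1$)
$-65 - \left(\left(O + 8 \cdot 13\right) + I{\left(\frac{1}{-7 + 1} \right)}\right) = -65 - \left(\left(162 + 8 \cdot 13\right) + 1\right) = -65 - \left(\left(162 + 104\right) + 1\right) = -65 - \left(266 + 1\right) = -65 - 267 = -332$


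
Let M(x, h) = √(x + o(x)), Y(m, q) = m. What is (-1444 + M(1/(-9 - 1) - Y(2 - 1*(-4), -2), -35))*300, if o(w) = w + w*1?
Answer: -433200 + 30*I*√1830 ≈ -4.332e+5 + 1283.4*I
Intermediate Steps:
o(w) = 2*w (o(w) = w + w = 2*w)
M(x, h) = √3*√x (M(x, h) = √(x + 2*x) = √(3*x) = √3*√x)
(-1444 + M(1/(-9 - 1) - Y(2 - 1*(-4), -2), -35))*300 = (-1444 + √3*√(1/(-9 - 1) - (2 - 1*(-4))))*300 = (-1444 + √3*√(1/(-10) - (2 + 4)))*300 = (-1444 + √3*√(-⅒ - 1*6))*300 = (-1444 + √3*√(-⅒ - 6))*300 = (-1444 + √3*√(-61/10))*300 = (-1444 + √3*(I*√610/10))*300 = (-1444 + I*√1830/10)*300 = -433200 + 30*I*√1830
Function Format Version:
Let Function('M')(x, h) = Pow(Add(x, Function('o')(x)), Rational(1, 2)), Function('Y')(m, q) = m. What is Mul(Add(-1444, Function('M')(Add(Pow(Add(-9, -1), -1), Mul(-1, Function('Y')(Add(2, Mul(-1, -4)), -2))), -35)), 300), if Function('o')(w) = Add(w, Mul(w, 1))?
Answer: Add(-433200, Mul(30, I, Pow(1830, Rational(1, 2)))) ≈ Add(-4.3320e+5, Mul(1283.4, I))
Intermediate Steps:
Function('o')(w) = Mul(2, w) (Function('o')(w) = Add(w, w) = Mul(2, w))
Function('M')(x, h) = Mul(Pow(3, Rational(1, 2)), Pow(x, Rational(1, 2))) (Function('M')(x, h) = Pow(Add(x, Mul(2, x)), Rational(1, 2)) = Pow(Mul(3, x), Rational(1, 2)) = Mul(Pow(3, Rational(1, 2)), Pow(x, Rational(1, 2))))
Mul(Add(-1444, Function('M')(Add(Pow(Add(-9, -1), -1), Mul(-1, Function('Y')(Add(2, Mul(-1, -4)), -2))), -35)), 300) = Mul(Add(-1444, Mul(Pow(3, Rational(1, 2)), Pow(Add(Pow(Add(-9, -1), -1), Mul(-1, Add(2, Mul(-1, -4)))), Rational(1, 2)))), 300) = Mul(Add(-1444, Mul(Pow(3, Rational(1, 2)), Pow(Add(Pow(-10, -1), Mul(-1, Add(2, 4))), Rational(1, 2)))), 300) = Mul(Add(-1444, Mul(Pow(3, Rational(1, 2)), Pow(Add(Rational(-1, 10), Mul(-1, 6)), Rational(1, 2)))), 300) = Mul(Add(-1444, Mul(Pow(3, Rational(1, 2)), Pow(Add(Rational(-1, 10), -6), Rational(1, 2)))), 300) = Mul(Add(-1444, Mul(Pow(3, Rational(1, 2)), Pow(Rational(-61, 10), Rational(1, 2)))), 300) = Mul(Add(-1444, Mul(Pow(3, Rational(1, 2)), Mul(Rational(1, 10), I, Pow(610, Rational(1, 2))))), 300) = Mul(Add(-1444, Mul(Rational(1, 10), I, Pow(1830, Rational(1, 2)))), 300) = Add(-433200, Mul(30, I, Pow(1830, Rational(1, 2))))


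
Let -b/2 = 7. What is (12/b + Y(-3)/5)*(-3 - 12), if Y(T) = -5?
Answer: 195/7 ≈ 27.857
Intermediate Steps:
b = -14 (b = -2*7 = -14)
(12/b + Y(-3)/5)*(-3 - 12) = (12/(-14) - 5/5)*(-3 - 12) = (12*(-1/14) - 5*1/5)*(-15) = (-6/7 - 1)*(-15) = -13/7*(-15) = 195/7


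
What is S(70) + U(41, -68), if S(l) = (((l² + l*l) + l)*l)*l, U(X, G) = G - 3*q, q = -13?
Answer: 48362971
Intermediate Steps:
U(X, G) = 39 + G (U(X, G) = G - 3*(-13) = G + 39 = 39 + G)
S(l) = l²*(l + 2*l²) (S(l) = (((l² + l²) + l)*l)*l = ((2*l² + l)*l)*l = ((l + 2*l²)*l)*l = (l*(l + 2*l²))*l = l²*(l + 2*l²))
S(70) + U(41, -68) = 70³*(1 + 2*70) + (39 - 68) = 343000*(1 + 140) - 29 = 343000*141 - 29 = 48363000 - 29 = 48362971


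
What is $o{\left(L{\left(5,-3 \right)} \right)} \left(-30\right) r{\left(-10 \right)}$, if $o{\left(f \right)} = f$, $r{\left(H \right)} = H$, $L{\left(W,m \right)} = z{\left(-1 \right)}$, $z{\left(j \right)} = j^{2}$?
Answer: $300$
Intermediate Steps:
$L{\left(W,m \right)} = 1$ ($L{\left(W,m \right)} = \left(-1\right)^{2} = 1$)
$o{\left(L{\left(5,-3 \right)} \right)} \left(-30\right) r{\left(-10 \right)} = 1 \left(-30\right) \left(-10\right) = \left(-30\right) \left(-10\right) = 300$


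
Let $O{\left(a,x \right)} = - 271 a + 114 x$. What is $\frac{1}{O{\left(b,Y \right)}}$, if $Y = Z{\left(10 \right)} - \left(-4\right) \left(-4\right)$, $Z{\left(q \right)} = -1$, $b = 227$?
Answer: $- \frac{1}{63455} \approx -1.5759 \cdot 10^{-5}$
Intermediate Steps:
$Y = -17$ ($Y = -1 - \left(-4\right) \left(-4\right) = -1 - 16 = -17$)
$\frac{1}{O{\left(b,Y \right)}} = \frac{1}{\left(-271\right) 227 + 114 \left(-17\right)} = \frac{1}{-61517 - 1938} = \frac{1}{-63455} = - \frac{1}{63455}$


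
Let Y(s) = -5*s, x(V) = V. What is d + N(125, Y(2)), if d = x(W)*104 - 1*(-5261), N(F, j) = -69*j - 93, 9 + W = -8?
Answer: 4090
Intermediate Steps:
W = -17 (W = -9 - 8 = -17)
N(F, j) = -93 - 69*j
d = 3493 (d = -17*104 - 1*(-5261) = -1768 + 5261 = 3493)
d + N(125, Y(2)) = 3493 + (-93 - (-345)*2) = 3493 + (-93 - 69*(-10)) = 3493 + (-93 + 690) = 3493 + 597 = 4090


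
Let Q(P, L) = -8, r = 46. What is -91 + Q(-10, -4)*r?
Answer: -459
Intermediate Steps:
-91 + Q(-10, -4)*r = -91 - 8*46 = -91 - 368 = -459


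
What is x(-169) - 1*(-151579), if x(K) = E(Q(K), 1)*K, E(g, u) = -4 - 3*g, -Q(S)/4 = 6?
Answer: 140087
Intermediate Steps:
Q(S) = -24 (Q(S) = -4*6 = -24)
x(K) = 68*K (x(K) = (-4 - 3*(-24))*K = (-4 + 72)*K = 68*K)
x(-169) - 1*(-151579) = 68*(-169) - 1*(-151579) = -11492 + 151579 = 140087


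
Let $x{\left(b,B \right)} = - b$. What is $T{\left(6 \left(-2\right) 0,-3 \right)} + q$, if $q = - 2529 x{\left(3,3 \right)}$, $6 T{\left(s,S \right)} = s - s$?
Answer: $7587$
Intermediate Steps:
$T{\left(s,S \right)} = 0$ ($T{\left(s,S \right)} = \frac{s - s}{6} = \frac{1}{6} \cdot 0 = 0$)
$q = 7587$ ($q = - 2529 \left(\left(-1\right) 3\right) = \left(-2529\right) \left(-3\right) = 7587$)
$T{\left(6 \left(-2\right) 0,-3 \right)} + q = 0 + 7587 = 7587$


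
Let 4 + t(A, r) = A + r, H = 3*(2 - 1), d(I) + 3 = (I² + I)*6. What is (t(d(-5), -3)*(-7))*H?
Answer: -2310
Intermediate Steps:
d(I) = -3 + 6*I + 6*I² (d(I) = -3 + (I² + I)*6 = -3 + (I + I²)*6 = -3 + (6*I + 6*I²) = -3 + 6*I + 6*I²)
H = 3 (H = 3*1 = 3)
t(A, r) = -4 + A + r (t(A, r) = -4 + (A + r) = -4 + A + r)
(t(d(-5), -3)*(-7))*H = ((-4 + (-3 + 6*(-5) + 6*(-5)²) - 3)*(-7))*3 = ((-4 + (-3 - 30 + 6*25) - 3)*(-7))*3 = ((-4 + (-3 - 30 + 150) - 3)*(-7))*3 = ((-4 + 117 - 3)*(-7))*3 = (110*(-7))*3 = -770*3 = -2310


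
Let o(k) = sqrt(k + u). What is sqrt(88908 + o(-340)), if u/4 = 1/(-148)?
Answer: sqrt(121715052 + 37*I*sqrt(465497))/37 ≈ 298.17 + 0.030921*I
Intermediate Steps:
u = -1/37 (u = 4/(-148) = 4*(-1/148) = -1/37 ≈ -0.027027)
o(k) = sqrt(-1/37 + k) (o(k) = sqrt(k - 1/37) = sqrt(-1/37 + k))
sqrt(88908 + o(-340)) = sqrt(88908 + sqrt(-37 + 1369*(-340))/37) = sqrt(88908 + sqrt(-37 - 465460)/37) = sqrt(88908 + sqrt(-465497)/37) = sqrt(88908 + (I*sqrt(465497))/37) = sqrt(88908 + I*sqrt(465497)/37)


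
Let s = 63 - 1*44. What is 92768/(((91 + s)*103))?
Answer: 46384/5665 ≈ 8.1878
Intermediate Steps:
s = 19 (s = 63 - 44 = 19)
92768/(((91 + s)*103)) = 92768/(((91 + 19)*103)) = 92768/((110*103)) = 92768/11330 = 92768*(1/11330) = 46384/5665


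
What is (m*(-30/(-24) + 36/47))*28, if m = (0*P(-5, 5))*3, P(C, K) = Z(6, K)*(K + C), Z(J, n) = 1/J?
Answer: 0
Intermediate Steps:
P(C, K) = C/6 + K/6 (P(C, K) = (K + C)/6 = (C + K)/6 = C/6 + K/6)
m = 0 (m = (0*((1/6)*(-5) + (1/6)*5))*3 = (0*(-5/6 + 5/6))*3 = (0*0)*3 = 0*3 = 0)
(m*(-30/(-24) + 36/47))*28 = (0*(-30/(-24) + 36/47))*28 = (0*(-30*(-1/24) + 36*(1/47)))*28 = (0*(5/4 + 36/47))*28 = (0*(379/188))*28 = 0*28 = 0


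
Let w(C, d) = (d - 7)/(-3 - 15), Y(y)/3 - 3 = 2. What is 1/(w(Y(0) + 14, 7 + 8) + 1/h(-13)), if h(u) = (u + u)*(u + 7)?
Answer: -468/205 ≈ -2.2829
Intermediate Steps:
Y(y) = 15 (Y(y) = 9 + 3*2 = 9 + 6 = 15)
w(C, d) = 7/18 - d/18 (w(C, d) = (-7 + d)/(-18) = (-7 + d)*(-1/18) = 7/18 - d/18)
h(u) = 2*u*(7 + u) (h(u) = (2*u)*(7 + u) = 2*u*(7 + u))
1/(w(Y(0) + 14, 7 + 8) + 1/h(-13)) = 1/((7/18 - (7 + 8)/18) + 1/(2*(-13)*(7 - 13))) = 1/((7/18 - 1/18*15) + 1/(2*(-13)*(-6))) = 1/((7/18 - 5/6) + 1/156) = 1/(-4/9 + 1/156) = 1/(-205/468) = -468/205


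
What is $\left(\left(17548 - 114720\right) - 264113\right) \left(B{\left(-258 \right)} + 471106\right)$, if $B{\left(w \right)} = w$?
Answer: $-170110319680$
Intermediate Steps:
$\left(\left(17548 - 114720\right) - 264113\right) \left(B{\left(-258 \right)} + 471106\right) = \left(\left(17548 - 114720\right) - 264113\right) \left(-258 + 471106\right) = \left(-97172 - 264113\right) 470848 = \left(-361285\right) 470848 = -170110319680$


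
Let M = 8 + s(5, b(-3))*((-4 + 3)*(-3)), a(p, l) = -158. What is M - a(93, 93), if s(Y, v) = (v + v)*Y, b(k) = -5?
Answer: 16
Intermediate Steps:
s(Y, v) = 2*Y*v (s(Y, v) = (2*v)*Y = 2*Y*v)
M = -142 (M = 8 + (2*5*(-5))*((-4 + 3)*(-3)) = 8 - (-50)*(-3) = 8 - 50*3 = 8 - 150 = -142)
M - a(93, 93) = -142 - 1*(-158) = -142 + 158 = 16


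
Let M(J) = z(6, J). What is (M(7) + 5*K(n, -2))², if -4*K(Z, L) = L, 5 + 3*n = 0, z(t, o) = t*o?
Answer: 7921/4 ≈ 1980.3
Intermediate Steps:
z(t, o) = o*t
M(J) = 6*J (M(J) = J*6 = 6*J)
n = -5/3 (n = -5/3 + (⅓)*0 = -5/3 + 0 = -5/3 ≈ -1.6667)
K(Z, L) = -L/4
(M(7) + 5*K(n, -2))² = (6*7 + 5*(-¼*(-2)))² = (42 + 5*(½))² = (42 + 5/2)² = (89/2)² = 7921/4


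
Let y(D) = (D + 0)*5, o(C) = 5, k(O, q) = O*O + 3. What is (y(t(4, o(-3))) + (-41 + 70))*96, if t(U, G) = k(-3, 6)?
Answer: 8544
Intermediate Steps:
k(O, q) = 3 + O**2 (k(O, q) = O**2 + 3 = 3 + O**2)
t(U, G) = 12 (t(U, G) = 3 + (-3)**2 = 3 + 9 = 12)
y(D) = 5*D (y(D) = D*5 = 5*D)
(y(t(4, o(-3))) + (-41 + 70))*96 = (5*12 + (-41 + 70))*96 = (60 + 29)*96 = 89*96 = 8544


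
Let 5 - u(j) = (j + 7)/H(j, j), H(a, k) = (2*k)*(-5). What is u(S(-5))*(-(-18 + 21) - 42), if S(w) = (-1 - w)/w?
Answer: -1521/8 ≈ -190.13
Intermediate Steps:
H(a, k) = -10*k
S(w) = (-1 - w)/w
u(j) = 5 + (7 + j)/(10*j) (u(j) = 5 - (j + 7)/((-10*j)) = 5 - (7 + j)*(-1/(10*j)) = 5 - (-1)*(7 + j)/(10*j) = 5 + (7 + j)/(10*j))
u(S(-5))*(-(-18 + 21) - 42) = ((7 + 51*((-1 - 1*(-5))/(-5)))/(10*(((-1 - 1*(-5))/(-5)))))*(-(-18 + 21) - 42) = ((7 + 51*(-(-1 + 5)/5))/(10*((-(-1 + 5)/5))))*(-1*3 - 42) = ((7 + 51*(-1/5*4))/(10*((-1/5*4))))*(-3 - 42) = ((7 + 51*(-4/5))/(10*(-4/5)))*(-45) = ((1/10)*(-5/4)*(7 - 204/5))*(-45) = ((1/10)*(-5/4)*(-169/5))*(-45) = (169/40)*(-45) = -1521/8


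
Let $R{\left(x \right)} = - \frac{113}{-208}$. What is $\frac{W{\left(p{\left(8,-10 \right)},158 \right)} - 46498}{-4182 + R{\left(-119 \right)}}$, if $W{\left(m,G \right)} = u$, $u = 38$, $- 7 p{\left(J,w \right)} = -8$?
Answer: $\frac{9663680}{869743} \approx 11.111$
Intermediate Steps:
$p{\left(J,w \right)} = \frac{8}{7}$ ($p{\left(J,w \right)} = \left(- \frac{1}{7}\right) \left(-8\right) = \frac{8}{7}$)
$R{\left(x \right)} = \frac{113}{208}$ ($R{\left(x \right)} = \left(-113\right) \left(- \frac{1}{208}\right) = \frac{113}{208}$)
$W{\left(m,G \right)} = 38$
$\frac{W{\left(p{\left(8,-10 \right)},158 \right)} - 46498}{-4182 + R{\left(-119 \right)}} = \frac{38 - 46498}{-4182 + \frac{113}{208}} = - \frac{46460}{- \frac{869743}{208}} = \left(-46460\right) \left(- \frac{208}{869743}\right) = \frac{9663680}{869743}$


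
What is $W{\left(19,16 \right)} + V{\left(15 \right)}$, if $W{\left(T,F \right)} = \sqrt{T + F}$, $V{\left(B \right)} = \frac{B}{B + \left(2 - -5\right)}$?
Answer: $\frac{15}{22} + \sqrt{35} \approx 6.5979$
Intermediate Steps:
$V{\left(B \right)} = \frac{B}{7 + B}$ ($V{\left(B \right)} = \frac{B}{B + \left(2 + 5\right)} = \frac{B}{B + 7} = \frac{B}{7 + B}$)
$W{\left(T,F \right)} = \sqrt{F + T}$
$W{\left(19,16 \right)} + V{\left(15 \right)} = \sqrt{16 + 19} + \frac{15}{7 + 15} = \sqrt{35} + \frac{15}{22} = \frac{15}{22} + \sqrt{35}$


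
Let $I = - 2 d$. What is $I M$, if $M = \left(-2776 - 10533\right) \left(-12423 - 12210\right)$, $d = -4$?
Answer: $2622724776$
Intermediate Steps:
$M = 327840597$ ($M = \left(-13309\right) \left(-24633\right) = 327840597$)
$I = 8$ ($I = \left(-2\right) \left(-4\right) = 8$)
$I M = 8 \cdot 327840597 = 2622724776$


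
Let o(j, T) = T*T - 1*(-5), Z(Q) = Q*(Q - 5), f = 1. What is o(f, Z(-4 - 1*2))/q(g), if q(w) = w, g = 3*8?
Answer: 4361/24 ≈ 181.71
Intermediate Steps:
g = 24
Z(Q) = Q*(-5 + Q)
o(j, T) = 5 + T² (o(j, T) = T² + 5 = 5 + T²)
o(f, Z(-4 - 1*2))/q(g) = (5 + ((-4 - 1*2)*(-5 + (-4 - 1*2)))²)/24 = (5 + ((-4 - 2)*(-5 + (-4 - 2)))²)*(1/24) = (5 + (-6*(-5 - 6))²)*(1/24) = (5 + (-6*(-11))²)*(1/24) = (5 + 66²)*(1/24) = (5 + 4356)*(1/24) = 4361*(1/24) = 4361/24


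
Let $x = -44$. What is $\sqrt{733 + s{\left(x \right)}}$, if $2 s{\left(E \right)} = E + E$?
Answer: $\sqrt{689} \approx 26.249$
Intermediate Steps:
$s{\left(E \right)} = E$ ($s{\left(E \right)} = \frac{E + E}{2} = \frac{2 E}{2} = E$)
$\sqrt{733 + s{\left(x \right)}} = \sqrt{733 - 44} = \sqrt{689}$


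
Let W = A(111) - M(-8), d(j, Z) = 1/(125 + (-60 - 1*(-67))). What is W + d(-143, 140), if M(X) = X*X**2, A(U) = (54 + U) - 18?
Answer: 86989/132 ≈ 659.01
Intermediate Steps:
A(U) = 36 + U
M(X) = X**3
d(j, Z) = 1/132 (d(j, Z) = 1/(125 + (-60 + 67)) = 1/(125 + 7) = 1/132)
W = 659 (W = (36 + 111) - 1*(-8)**3 = 147 - 1*(-512) = 147 + 512 = 659)
W + d(-143, 140) = 659 + 1/132 = 86989/132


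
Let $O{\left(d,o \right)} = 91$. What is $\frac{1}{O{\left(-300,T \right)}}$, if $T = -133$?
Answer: $\frac{1}{91} \approx 0.010989$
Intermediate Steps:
$\frac{1}{O{\left(-300,T \right)}} = \frac{1}{91}$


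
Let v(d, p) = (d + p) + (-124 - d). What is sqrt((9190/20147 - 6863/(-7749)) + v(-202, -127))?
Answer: I*sqrt(676106954007962694)/52039701 ≈ 15.801*I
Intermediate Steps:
v(d, p) = -124 + p
sqrt((9190/20147 - 6863/(-7749)) + v(-202, -127)) = sqrt((9190/20147 - 6863/(-7749)) + (-124 - 127)) = sqrt((9190*(1/20147) - 6863*(-1/7749)) - 251) = sqrt((9190/20147 + 6863/7749) - 251) = sqrt(209482171/156119103 - 251) = sqrt(-38976412682/156119103) = I*sqrt(676106954007962694)/52039701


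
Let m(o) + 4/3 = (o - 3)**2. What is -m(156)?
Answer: -70223/3 ≈ -23408.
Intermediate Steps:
m(o) = -4/3 + (-3 + o)**2 (m(o) = -4/3 + (o - 3)**2 = -4/3 + (-3 + o)**2)
-m(156) = -(-4/3 + (-3 + 156)**2) = -(-4/3 + 153**2) = -(-4/3 + 23409) = -1*70223/3 = -70223/3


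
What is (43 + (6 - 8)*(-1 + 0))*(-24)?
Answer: -1080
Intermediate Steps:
(43 + (6 - 8)*(-1 + 0))*(-24) = (43 - 2*(-1))*(-24) = (43 + 2)*(-24) = 45*(-24) = -1080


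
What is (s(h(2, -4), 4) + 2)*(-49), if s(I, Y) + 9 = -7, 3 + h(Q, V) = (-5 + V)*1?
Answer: 686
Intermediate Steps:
h(Q, V) = -8 + V (h(Q, V) = -3 + (-5 + V)*1 = -3 + (-5 + V) = -8 + V)
s(I, Y) = -16 (s(I, Y) = -9 - 7 = -16)
(s(h(2, -4), 4) + 2)*(-49) = (-16 + 2)*(-49) = -14*(-49) = 686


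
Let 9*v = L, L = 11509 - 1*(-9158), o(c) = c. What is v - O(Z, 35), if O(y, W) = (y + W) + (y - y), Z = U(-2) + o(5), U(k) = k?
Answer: 6775/3 ≈ 2258.3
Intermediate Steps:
L = 20667 (L = 11509 + 9158 = 20667)
v = 6889/3 (v = (⅑)*20667 = 6889/3 ≈ 2296.3)
Z = 3 (Z = -2 + 5 = 3)
O(y, W) = W + y (O(y, W) = (W + y) + 0 = W + y)
v - O(Z, 35) = 6889/3 - (35 + 3) = 6889/3 - 1*38 = 6889/3 - 38 = 6775/3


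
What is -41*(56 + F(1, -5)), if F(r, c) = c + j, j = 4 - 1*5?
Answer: -2050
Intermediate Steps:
j = -1 (j = 4 - 5 = -1)
F(r, c) = -1 + c (F(r, c) = c - 1 = -1 + c)
-41*(56 + F(1, -5)) = -41*(56 + (-1 - 5)) = -41*(56 - 6) = -41*50 = -2050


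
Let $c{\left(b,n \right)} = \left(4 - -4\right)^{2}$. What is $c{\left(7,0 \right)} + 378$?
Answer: $442$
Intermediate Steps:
$c{\left(b,n \right)} = 64$ ($c{\left(b,n \right)} = \left(4 + 4\right)^{2} = 8^{2} = 64$)
$c{\left(7,0 \right)} + 378 = 64 + 378 = 442$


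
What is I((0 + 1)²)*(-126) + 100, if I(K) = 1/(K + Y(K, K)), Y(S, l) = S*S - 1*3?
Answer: 226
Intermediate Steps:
Y(S, l) = -3 + S² (Y(S, l) = S² - 3 = -3 + S²)
I(K) = 1/(-3 + K + K²) (I(K) = 1/(K + (-3 + K²)) = 1/(-3 + K + K²))
I((0 + 1)²)*(-126) + 100 = -126/(-3 + (0 + 1)² + ((0 + 1)²)²) + 100 = -126/(-3 + 1² + (1²)²) + 100 = -126/(-3 + 1 + 1²) + 100 = -126/(-3 + 1 + 1) + 100 = -126/(-1) + 100 = -1*(-126) + 100 = 126 + 100 = 226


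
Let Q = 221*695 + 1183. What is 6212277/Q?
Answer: 6212277/154778 ≈ 40.137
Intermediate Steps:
Q = 154778 (Q = 153595 + 1183 = 154778)
6212277/Q = 6212277/154778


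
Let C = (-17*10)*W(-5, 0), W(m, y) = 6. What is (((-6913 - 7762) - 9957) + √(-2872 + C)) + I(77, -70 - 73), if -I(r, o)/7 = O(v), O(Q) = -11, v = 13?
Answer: -24555 + 2*I*√973 ≈ -24555.0 + 62.386*I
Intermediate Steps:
I(r, o) = 77 (I(r, o) = -7*(-11) = 77)
C = -1020 (C = -17*10*6 = -170*6 = -1020)
(((-6913 - 7762) - 9957) + √(-2872 + C)) + I(77, -70 - 73) = (((-6913 - 7762) - 9957) + √(-2872 - 1020)) + 77 = ((-14675 - 9957) + √(-3892)) + 77 = (-24632 + 2*I*√973) + 77 = -24555 + 2*I*√973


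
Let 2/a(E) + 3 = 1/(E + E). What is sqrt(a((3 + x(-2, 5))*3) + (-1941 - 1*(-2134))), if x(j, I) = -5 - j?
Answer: sqrt(193) ≈ 13.892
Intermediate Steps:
a(E) = 2/(-3 + 1/(2*E)) (a(E) = 2/(-3 + 1/(E + E)) = 2/(-3 + 1/(2*E)))
sqrt(a((3 + x(-2, 5))*3) + (-1941 - 1*(-2134))) = sqrt(-4*(3 + (-5 - 1*(-2)))*3/(-1 + 6*((3 + (-5 - 1*(-2)))*3)) + (-1941 - 1*(-2134))) = sqrt(-4*(3 + (-5 + 2))*3/(-1 + 6*((3 + (-5 + 2))*3)) + (-1941 + 2134)) = sqrt(-4*(3 - 3)*3/(-1 + 6*((3 - 3)*3)) + 193) = sqrt(-4*0*3/(-1 + 6*(0*3)) + 193) = sqrt(-4*0/(-1 + 6*0) + 193) = sqrt(-4*0/(-1 + 0) + 193) = sqrt(-4*0/(-1) + 193) = sqrt(-4*0*(-1) + 193) = sqrt(0 + 193) = sqrt(193)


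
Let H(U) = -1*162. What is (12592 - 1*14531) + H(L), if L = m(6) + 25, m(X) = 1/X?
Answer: -2101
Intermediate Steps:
L = 151/6 (L = 1/6 + 25 = 151/6 ≈ 25.167)
H(U) = -162
(12592 - 1*14531) + H(L) = (12592 - 1*14531) - 162 = (12592 - 14531) - 162 = -1939 - 162 = -2101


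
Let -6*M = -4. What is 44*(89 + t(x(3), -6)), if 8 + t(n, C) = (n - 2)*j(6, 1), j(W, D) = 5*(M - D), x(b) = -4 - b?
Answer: 4224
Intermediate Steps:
M = ⅔ (M = -⅙*(-4) = ⅔ ≈ 0.66667)
j(W, D) = 10/3 - 5*D (j(W, D) = 5*(⅔ - D) = 10/3 - 5*D)
t(n, C) = -14/3 - 5*n/3 (t(n, C) = -8 + (n - 2)*(10/3 - 5*1) = -8 + (-2 + n)*(10/3 - 5) = -8 + (-2 + n)*(-5/3) = -8 + (10/3 - 5*n/3) = -14/3 - 5*n/3)
44*(89 + t(x(3), -6)) = 44*(89 + (-14/3 - 5*(-4 - 1*3)/3)) = 44*(89 + (-14/3 - 5*(-4 - 3)/3)) = 44*(89 + (-14/3 - 5/3*(-7))) = 44*(89 + (-14/3 + 35/3)) = 44*(89 + 7) = 44*96 = 4224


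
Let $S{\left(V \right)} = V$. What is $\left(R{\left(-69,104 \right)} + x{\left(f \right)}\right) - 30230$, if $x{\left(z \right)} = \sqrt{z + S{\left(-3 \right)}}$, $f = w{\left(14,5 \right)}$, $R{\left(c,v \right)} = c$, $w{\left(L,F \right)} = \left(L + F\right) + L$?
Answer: $-30299 + \sqrt{30} \approx -30294.0$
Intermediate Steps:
$w{\left(L,F \right)} = F + 2 L$ ($w{\left(L,F \right)} = \left(F + L\right) + L = F + 2 L$)
$f = 33$ ($f = 5 + 2 \cdot 14 = 5 + 28 = 33$)
$x{\left(z \right)} = \sqrt{-3 + z}$ ($x{\left(z \right)} = \sqrt{z - 3} = \sqrt{-3 + z}$)
$\left(R{\left(-69,104 \right)} + x{\left(f \right)}\right) - 30230 = \left(-69 + \sqrt{-3 + 33}\right) - 30230 = \left(-69 + \sqrt{30}\right) - 30230 = -30299 + \sqrt{30}$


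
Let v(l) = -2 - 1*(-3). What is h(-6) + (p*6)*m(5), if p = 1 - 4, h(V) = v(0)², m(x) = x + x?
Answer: -179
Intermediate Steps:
v(l) = 1 (v(l) = -2 + 3 = 1)
m(x) = 2*x
h(V) = 1 (h(V) = 1² = 1)
p = -3
h(-6) + (p*6)*m(5) = 1 + (-3*6)*(2*5) = 1 - 18*10 = 1 - 180 = -179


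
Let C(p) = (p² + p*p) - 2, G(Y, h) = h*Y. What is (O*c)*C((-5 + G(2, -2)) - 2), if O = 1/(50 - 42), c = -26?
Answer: -780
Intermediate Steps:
G(Y, h) = Y*h
C(p) = -2 + 2*p² (C(p) = (p² + p²) - 2 = 2*p² - 2 = -2 + 2*p²)
O = ⅛ (O = 1/8 = ⅛ ≈ 0.12500)
(O*c)*C((-5 + G(2, -2)) - 2) = ((⅛)*(-26))*(-2 + 2*((-5 + 2*(-2)) - 2)²) = -13*(-2 + 2*((-5 - 4) - 2)²)/4 = -13*(-2 + 2*(-9 - 2)²)/4 = -13*(-2 + 2*(-11)²)/4 = -13*(-2 + 2*121)/4 = -13*(-2 + 242)/4 = -13/4*240 = -780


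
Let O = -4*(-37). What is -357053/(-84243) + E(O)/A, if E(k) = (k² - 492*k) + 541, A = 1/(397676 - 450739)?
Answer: 225167754927692/84243 ≈ 2.6728e+9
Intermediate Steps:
A = -1/53063 (A = 1/(-53063) = -1/53063 ≈ -1.8846e-5)
O = 148
E(k) = 541 + k² - 492*k
-357053/(-84243) + E(O)/A = -357053/(-84243) + (541 + 148² - 492*148)/(-1/53063) = -357053*(-1/84243) + (541 + 21904 - 72816)*(-53063) = 357053/84243 - 50371*(-53063) = 357053/84243 + 2672836373 = 225167754927692/84243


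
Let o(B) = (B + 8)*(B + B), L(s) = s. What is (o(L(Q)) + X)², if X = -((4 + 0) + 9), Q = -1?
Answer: 729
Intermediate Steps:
X = -13 (X = -(4 + 9) = -1*13 = -13)
o(B) = 2*B*(8 + B) (o(B) = (8 + B)*(2*B) = 2*B*(8 + B))
(o(L(Q)) + X)² = (2*(-1)*(8 - 1) - 13)² = (2*(-1)*7 - 13)² = (-14 - 13)² = (-27)² = 729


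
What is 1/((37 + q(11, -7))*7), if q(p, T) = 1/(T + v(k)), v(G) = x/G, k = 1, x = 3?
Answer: 4/1029 ≈ 0.0038873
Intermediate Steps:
v(G) = 3/G
q(p, T) = 1/(3 + T) (q(p, T) = 1/(T + 3/1) = 1/(T + 3*1) = 1/(T + 3) = 1/(3 + T))
1/((37 + q(11, -7))*7) = 1/((37 + 1/(3 - 7))*7) = 1/((37 + 1/(-4))*7) = 1/((37 - ¼)*7) = 1/((147/4)*7) = 1/(1029/4) = 4/1029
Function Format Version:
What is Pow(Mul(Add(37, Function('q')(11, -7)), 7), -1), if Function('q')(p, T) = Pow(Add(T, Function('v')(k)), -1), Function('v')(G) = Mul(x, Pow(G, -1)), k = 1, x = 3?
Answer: Rational(4, 1029) ≈ 0.0038873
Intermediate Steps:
Function('v')(G) = Mul(3, Pow(G, -1))
Function('q')(p, T) = Pow(Add(3, T), -1) (Function('q')(p, T) = Pow(Add(T, Mul(3, Pow(1, -1))), -1) = Pow(Add(T, Mul(3, 1)), -1) = Pow(Add(T, 3), -1) = Pow(Add(3, T), -1))
Pow(Mul(Add(37, Function('q')(11, -7)), 7), -1) = Pow(Mul(Add(37, Pow(Add(3, -7), -1)), 7), -1) = Pow(Mul(Add(37, Pow(-4, -1)), 7), -1) = Pow(Mul(Add(37, Rational(-1, 4)), 7), -1) = Pow(Mul(Rational(147, 4), 7), -1) = Pow(Rational(1029, 4), -1) = Rational(4, 1029)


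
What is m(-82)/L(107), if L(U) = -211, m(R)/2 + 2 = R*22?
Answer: 3612/211 ≈ 17.118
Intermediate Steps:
m(R) = -4 + 44*R (m(R) = -4 + 2*(R*22) = -4 + 2*(22*R) = -4 + 44*R)
m(-82)/L(107) = (-4 + 44*(-82))/(-211) = (-4 - 3608)*(-1/211) = -3612*(-1/211) = 3612/211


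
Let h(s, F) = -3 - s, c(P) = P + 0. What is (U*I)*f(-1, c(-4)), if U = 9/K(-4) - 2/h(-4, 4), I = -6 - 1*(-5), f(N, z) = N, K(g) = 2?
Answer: 5/2 ≈ 2.5000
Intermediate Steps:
c(P) = P
I = -1 (I = -6 + 5 = -1)
U = 5/2 (U = 9/2 - 2/(-3 - 1*(-4)) = 9*(½) - 2/(-3 + 4) = 9/2 - 2/1 = 9/2 - 2*1 = 9/2 - 2 = 5/2 ≈ 2.5000)
(U*I)*f(-1, c(-4)) = ((5/2)*(-1))*(-1) = -5/2*(-1) = 5/2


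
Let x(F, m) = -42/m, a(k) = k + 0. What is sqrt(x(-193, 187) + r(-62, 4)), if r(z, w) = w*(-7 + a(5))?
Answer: I*sqrt(287606)/187 ≈ 2.8679*I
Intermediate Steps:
a(k) = k
r(z, w) = -2*w (r(z, w) = w*(-7 + 5) = w*(-2) = -2*w)
sqrt(x(-193, 187) + r(-62, 4)) = sqrt(-42/187 - 2*4) = sqrt(-42*1/187 - 8) = sqrt(-42/187 - 8) = sqrt(-1538/187) = I*sqrt(287606)/187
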